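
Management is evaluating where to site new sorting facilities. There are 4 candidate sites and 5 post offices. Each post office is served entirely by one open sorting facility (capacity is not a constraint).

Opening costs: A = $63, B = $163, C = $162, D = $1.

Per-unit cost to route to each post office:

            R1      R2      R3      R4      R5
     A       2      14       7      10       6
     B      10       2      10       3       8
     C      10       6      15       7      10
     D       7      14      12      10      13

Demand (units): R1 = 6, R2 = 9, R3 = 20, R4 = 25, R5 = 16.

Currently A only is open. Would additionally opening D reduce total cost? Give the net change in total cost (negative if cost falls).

Current service cost with {A}: 624.
Adding D: each post office re-picks its cheapest; new service cost 624, saving 0.
Extra fixed cost: 1. Net change = 1 − 0 = 1.
(Totals: 687 → 688.)

No — net change +1 (cost rises by 1).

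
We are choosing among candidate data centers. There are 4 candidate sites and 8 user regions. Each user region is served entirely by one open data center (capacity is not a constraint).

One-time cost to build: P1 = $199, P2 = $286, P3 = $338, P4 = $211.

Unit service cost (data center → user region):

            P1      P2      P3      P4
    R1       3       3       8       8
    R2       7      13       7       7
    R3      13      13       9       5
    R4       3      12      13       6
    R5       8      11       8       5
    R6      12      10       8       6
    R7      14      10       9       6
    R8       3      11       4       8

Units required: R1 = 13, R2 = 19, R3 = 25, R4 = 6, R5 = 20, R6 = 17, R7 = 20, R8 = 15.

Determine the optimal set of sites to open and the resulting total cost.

For any fixed open set, each user region goes to its cheapest open site; total = fixed + service.
{P4}: R1→P4 8·13=104, R2→P4 7·19=133, R3→P4 5·25=125, R4→P4 6·6=36, R5→P4 5·20=100, R6→P4 6·17=102, R7→P4 6·20=120, R8→P4 8·15=120. Service 840; fixed 211; total 1051.
{P1, P4}: service 682 + fixed 410 = 1092
{P2, P4}: service 775 + fixed 497 = 1272
{P1, P2, P3, P4}: R1→P1 3·13=39, R2→P1 7·19=133, R3→P4 5·25=125, R4→P1 3·6=18, R5→P4 5·20=100, R6→P4 6·17=102, R7→P4 6·20=120, R8→P1 3·15=45. Service 682; fixed 1034; total 1716.
(All 15 nonempty subsets were checked; P4 only is lowest.)

Open P4 only; minimum total cost 1051.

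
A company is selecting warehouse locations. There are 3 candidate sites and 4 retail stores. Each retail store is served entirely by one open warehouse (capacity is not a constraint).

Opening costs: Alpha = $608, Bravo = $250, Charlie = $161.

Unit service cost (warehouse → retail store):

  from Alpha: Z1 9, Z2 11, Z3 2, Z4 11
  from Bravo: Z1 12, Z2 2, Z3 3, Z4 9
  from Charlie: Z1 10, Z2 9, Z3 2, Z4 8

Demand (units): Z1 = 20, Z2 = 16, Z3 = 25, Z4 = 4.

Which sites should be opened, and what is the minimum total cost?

Open Charlie only; minimum total cost 587.

For any fixed open set, each retail store goes to its cheapest open site; total = fixed + service.
{Charlie}: Z1→Charlie 10·20=200, Z2→Charlie 9·16=144, Z3→Charlie 2·25=50, Z4→Charlie 8·4=32. Service 426; fixed 161; total 587.
{Bravo}: service 383 + fixed 250 = 633
{Bravo, Charlie}: service 314 + fixed 411 = 725
{Alpha, Bravo, Charlie}: service 294 + fixed 1019 = 1313
(All 7 nonempty subsets were checked; Charlie only is lowest.)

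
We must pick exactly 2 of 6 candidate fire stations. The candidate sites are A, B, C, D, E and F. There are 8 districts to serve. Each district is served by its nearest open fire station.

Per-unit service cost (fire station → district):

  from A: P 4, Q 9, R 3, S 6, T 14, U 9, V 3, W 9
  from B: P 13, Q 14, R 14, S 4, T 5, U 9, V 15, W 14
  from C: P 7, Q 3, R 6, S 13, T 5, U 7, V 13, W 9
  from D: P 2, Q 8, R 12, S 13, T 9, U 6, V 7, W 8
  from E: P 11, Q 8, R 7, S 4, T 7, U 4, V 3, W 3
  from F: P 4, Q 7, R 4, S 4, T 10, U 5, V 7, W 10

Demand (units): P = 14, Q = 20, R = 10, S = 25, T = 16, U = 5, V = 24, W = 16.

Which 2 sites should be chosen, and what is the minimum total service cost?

With exactly 2 open, each district uses its cheapest among the chosen.
{C, E}: P→C 7·14=98, Q→C 3·20=60, R→C 6·10=60, S→E 4·25=100, T→C 5·16=80, U→E 4·5=20, V→E 3·24=72, W→E 3·16=48. Service cost 538.
{E, F}: service cost 588
{A, E}: service cost 598
Among all 15 size-2 choices, {C, E} is lowest.

Choose C and E; total service cost 538.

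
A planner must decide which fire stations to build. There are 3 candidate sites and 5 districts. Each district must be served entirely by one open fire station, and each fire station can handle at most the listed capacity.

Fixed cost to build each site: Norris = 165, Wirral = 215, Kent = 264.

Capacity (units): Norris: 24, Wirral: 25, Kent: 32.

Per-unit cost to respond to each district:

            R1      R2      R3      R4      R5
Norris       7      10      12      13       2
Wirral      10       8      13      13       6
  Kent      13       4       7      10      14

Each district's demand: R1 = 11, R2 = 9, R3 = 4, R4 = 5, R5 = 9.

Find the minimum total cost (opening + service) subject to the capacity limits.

Minimum total cost: 638

Open {Norris, Kent}: R1→Norris 7·11=77, R2→Kent 4·9=36, R3→Kent 7·4=28, R4→Kent 10·5=50, R5→Norris 2·9=18.
Loads: Norris carries 20/24, Kent carries 18/32. Service 209; fixed 429; total 638.
Next best feasible plan costs 658.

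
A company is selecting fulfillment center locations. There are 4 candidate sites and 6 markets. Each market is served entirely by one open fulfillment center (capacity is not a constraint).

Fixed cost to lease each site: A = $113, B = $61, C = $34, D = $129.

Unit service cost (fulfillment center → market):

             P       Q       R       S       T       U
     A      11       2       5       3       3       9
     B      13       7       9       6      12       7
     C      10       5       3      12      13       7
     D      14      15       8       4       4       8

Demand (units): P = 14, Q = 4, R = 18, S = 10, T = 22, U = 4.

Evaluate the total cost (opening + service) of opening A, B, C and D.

Each market is assigned to its cheapest site among the open ones.
{A, B, C, D}: P→C 10·14=140, Q→A 2·4=8, R→C 3·18=54, S→A 3·10=30, T→A 3·22=66, U→B 7·4=28. Service 326; fixed 337; total 663.

Total cost: 663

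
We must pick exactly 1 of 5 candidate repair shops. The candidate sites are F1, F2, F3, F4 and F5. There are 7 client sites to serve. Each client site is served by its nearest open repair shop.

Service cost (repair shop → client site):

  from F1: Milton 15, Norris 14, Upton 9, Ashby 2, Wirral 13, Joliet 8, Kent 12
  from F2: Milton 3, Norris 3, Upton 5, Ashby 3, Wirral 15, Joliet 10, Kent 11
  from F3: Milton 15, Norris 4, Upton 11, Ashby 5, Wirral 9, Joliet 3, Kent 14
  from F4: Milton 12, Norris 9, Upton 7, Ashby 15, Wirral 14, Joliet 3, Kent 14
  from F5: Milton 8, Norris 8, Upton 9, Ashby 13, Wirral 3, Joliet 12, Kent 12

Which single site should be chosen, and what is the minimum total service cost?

With exactly 1 open, each client site uses its cheapest among the chosen.
{F2}: Milton→F2 3, Norris→F2 3, Upton→F2 5, Ashby→F2 3, Wirral→F2 15, Joliet→F2 10, Kent→F2 11. Service cost 50.
{F3}: service cost 61
{F5}: service cost 65
Among all 5 size-1 choices, {F2} is lowest.

Choose F2 only; total service cost 50.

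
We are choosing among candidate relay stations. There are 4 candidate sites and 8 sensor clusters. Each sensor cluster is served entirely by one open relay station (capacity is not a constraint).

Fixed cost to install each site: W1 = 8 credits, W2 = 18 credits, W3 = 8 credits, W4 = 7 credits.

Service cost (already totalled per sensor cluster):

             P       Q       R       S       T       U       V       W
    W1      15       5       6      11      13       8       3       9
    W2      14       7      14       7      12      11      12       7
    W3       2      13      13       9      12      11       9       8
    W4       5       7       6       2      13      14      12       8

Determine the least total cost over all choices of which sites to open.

For any fixed open set, each sensor cluster goes to its cheapest open site; total = fixed + service.
{W1, W4}: P→W4 5, Q→W1 5, R→W1 6, S→W4 2, T→W1 13, U→W1 8, V→W1 3, W→W4 8. Service 50; fixed 15; total 65.
{W1, W3}: service 53 + fixed 16 = 69
{W1, W3, W4}: service 46 + fixed 23 = 69
{W1, W2, W3, W4}: service 45 + fixed 41 = 86
No other subset beats 65.

Minimum total cost: 65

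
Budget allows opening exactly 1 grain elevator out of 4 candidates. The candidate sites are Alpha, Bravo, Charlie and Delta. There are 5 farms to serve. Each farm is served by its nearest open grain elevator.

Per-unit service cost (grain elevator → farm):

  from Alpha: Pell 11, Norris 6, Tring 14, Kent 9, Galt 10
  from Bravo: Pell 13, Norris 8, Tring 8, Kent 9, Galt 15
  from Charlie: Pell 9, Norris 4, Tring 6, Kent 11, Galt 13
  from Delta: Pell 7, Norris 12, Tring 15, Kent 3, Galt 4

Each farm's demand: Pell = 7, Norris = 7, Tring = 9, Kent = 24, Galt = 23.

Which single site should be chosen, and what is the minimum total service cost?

With exactly 1 open, each farm uses its cheapest among the chosen.
{Delta}: Pell→Delta 7·7=49, Norris→Delta 12·7=84, Tring→Delta 15·9=135, Kent→Delta 3·24=72, Galt→Delta 4·23=92. Service cost 432.
{Alpha}: service cost 691
{Charlie}: service cost 708
Among all 4 size-1 choices, {Delta} is lowest.

Choose Delta only; total service cost 432.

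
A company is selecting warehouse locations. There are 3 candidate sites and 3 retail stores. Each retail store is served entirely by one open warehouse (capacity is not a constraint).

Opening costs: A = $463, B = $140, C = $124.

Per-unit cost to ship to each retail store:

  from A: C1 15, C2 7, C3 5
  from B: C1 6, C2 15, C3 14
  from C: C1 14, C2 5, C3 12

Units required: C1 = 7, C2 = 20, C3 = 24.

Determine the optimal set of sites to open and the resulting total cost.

For any fixed open set, each retail store goes to its cheapest open site; total = fixed + service.
{C}: C1→C 14·7=98, C2→C 5·20=100, C3→C 12·24=288. Service 486; fixed 124; total 610.
{B, C}: C1→B 6·7=42, C2→C 5·20=100, C3→C 12·24=288. Service 430; fixed 264; total 694.
{B}: service 678 + fixed 140 = 818
{A, B, C}: service 262 + fixed 727 = 989
No other subset beats 610.

Open C only; minimum total cost 610.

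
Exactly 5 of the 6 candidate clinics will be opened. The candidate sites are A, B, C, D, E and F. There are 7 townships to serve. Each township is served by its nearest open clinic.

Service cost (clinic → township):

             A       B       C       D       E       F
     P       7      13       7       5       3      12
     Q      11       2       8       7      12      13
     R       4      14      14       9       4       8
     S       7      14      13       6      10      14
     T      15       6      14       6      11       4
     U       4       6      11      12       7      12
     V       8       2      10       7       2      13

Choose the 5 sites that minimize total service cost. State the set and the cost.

Choose A, B, D, E and F; total service cost 25.

With exactly 5 open, each township uses its cheapest among the chosen.
{A, B, D, E, F}: P→E 3, Q→B 2, R→A 4, S→D 6, T→F 4, U→A 4, V→B 2. Service cost 25.
{A, B, C, E, F}: service cost 26
{A, B, C, D, E}: service cost 27
Among all 6 size-5 choices, {A, B, D, E, F} is lowest.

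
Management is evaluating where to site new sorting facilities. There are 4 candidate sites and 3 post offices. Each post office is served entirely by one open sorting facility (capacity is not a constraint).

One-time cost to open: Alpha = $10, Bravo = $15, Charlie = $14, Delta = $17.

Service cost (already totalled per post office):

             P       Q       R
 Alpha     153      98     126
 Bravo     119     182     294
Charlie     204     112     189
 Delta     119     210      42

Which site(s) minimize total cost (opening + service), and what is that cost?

For any fixed open set, each post office goes to its cheapest open site; total = fixed + service.
{Alpha, Delta}: P→Delta 119, Q→Alpha 98, R→Delta 42. Service 259; fixed 27; total 286.
{Alpha, Charlie, Delta}: P→Delta 119, Q→Alpha 98, R→Delta 42. Service 259; fixed 41; total 300.
{Alpha, Bravo, Delta}: P→Bravo 119, Q→Alpha 98, R→Delta 42. Service 259; fixed 42; total 301.
{Alpha, Bravo, Charlie, Delta}: P→Bravo 119, Q→Alpha 98, R→Delta 42. Service 259; fixed 56; total 315.
No other subset beats 286.

Open Alpha and Delta; minimum total cost 286.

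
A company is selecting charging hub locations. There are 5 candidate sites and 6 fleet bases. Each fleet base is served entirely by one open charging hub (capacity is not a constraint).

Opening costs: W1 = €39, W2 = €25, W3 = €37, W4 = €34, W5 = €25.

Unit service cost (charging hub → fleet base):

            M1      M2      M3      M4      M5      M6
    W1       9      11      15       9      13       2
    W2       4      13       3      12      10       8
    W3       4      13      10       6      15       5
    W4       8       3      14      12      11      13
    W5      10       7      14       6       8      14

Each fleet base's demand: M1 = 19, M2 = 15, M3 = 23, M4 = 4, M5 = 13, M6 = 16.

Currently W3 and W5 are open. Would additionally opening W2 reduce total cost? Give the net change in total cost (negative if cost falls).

Yes — net change −136 (cost falls by 136).

Current service cost with {W3, W5}: 619.
Adding W2: each fleet base re-picks its cheapest; new service cost 458, saving 161.
Extra fixed cost: 25. Net change = 25 − 161 = -136.
(Totals: 681 → 545.)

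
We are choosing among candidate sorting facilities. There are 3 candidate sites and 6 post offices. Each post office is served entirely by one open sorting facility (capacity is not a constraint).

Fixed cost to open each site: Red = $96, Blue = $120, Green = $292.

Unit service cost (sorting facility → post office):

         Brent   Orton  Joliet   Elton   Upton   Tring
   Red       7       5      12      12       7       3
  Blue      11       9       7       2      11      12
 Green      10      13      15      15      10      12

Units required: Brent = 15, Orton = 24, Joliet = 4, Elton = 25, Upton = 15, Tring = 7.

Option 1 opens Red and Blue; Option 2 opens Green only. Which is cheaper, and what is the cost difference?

Option 1: {Red, Blue}: Brent→Red 7·15=105, Orton→Red 5·24=120, Joliet→Blue 7·4=28, Elton→Blue 2·25=50, Upton→Red 7·15=105, Tring→Red 3·7=21. Service 429; fixed 216; total 645.
Option 2: {Green}: Brent→Green 10·15=150, Orton→Green 13·24=312, Joliet→Green 15·4=60, Elton→Green 15·25=375, Upton→Green 10·15=150, Tring→Green 12·7=84. Service 1131; fixed 292; total 1423.
Difference: |645 − 1423| = 778.

Option 1 is cheaper by 778.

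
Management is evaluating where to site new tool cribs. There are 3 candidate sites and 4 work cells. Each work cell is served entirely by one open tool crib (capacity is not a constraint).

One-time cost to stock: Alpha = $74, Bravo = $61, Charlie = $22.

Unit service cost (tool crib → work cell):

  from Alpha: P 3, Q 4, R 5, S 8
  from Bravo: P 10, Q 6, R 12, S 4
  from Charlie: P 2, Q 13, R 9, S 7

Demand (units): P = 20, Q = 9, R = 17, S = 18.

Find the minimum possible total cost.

Minimum total cost: 383

For any fixed open set, each work cell goes to its cheapest open site; total = fixed + service.
{Alpha, Charlie}: P→Charlie 2·20=40, Q→Alpha 4·9=36, R→Alpha 5·17=85, S→Charlie 7·18=126. Service 287; fixed 96; total 383.
{Alpha, Bravo}: service 253 + fixed 135 = 388
{Alpha, Bravo, Charlie}: service 233 + fixed 157 = 390
{Charlie}: P→Charlie 2·20=40, Q→Charlie 13·9=117, R→Charlie 9·17=153, S→Charlie 7·18=126. Service 436; fixed 22; total 458.
No other subset beats 383.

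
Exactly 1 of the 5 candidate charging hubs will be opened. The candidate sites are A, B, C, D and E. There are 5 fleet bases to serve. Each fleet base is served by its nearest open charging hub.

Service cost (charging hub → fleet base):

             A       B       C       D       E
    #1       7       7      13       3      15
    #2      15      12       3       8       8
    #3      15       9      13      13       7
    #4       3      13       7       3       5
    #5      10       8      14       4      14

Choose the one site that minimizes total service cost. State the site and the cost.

Choose D only; total service cost 31.

With exactly 1 open, each fleet base uses its cheapest among the chosen.
{D}: #1→D 3, #2→D 8, #3→D 13, #4→D 3, #5→D 4. Service cost 31.
{B}: service cost 49
{E}: service cost 49
Among all 5 size-1 choices, {D} is lowest.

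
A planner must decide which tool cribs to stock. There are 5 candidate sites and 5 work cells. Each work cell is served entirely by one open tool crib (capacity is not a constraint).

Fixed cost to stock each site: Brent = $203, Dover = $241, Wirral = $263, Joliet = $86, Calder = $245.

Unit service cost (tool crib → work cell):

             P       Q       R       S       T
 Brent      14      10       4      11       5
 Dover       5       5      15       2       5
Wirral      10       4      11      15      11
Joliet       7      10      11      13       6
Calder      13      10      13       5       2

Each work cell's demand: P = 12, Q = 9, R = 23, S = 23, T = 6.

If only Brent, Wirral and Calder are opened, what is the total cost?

Total cost: 1086

Each work cell is assigned to its cheapest site among the open ones.
{Brent, Wirral, Calder}: P→Wirral 10·12=120, Q→Wirral 4·9=36, R→Brent 4·23=92, S→Calder 5·23=115, T→Calder 2·6=12. Service 375; fixed 711; total 1086.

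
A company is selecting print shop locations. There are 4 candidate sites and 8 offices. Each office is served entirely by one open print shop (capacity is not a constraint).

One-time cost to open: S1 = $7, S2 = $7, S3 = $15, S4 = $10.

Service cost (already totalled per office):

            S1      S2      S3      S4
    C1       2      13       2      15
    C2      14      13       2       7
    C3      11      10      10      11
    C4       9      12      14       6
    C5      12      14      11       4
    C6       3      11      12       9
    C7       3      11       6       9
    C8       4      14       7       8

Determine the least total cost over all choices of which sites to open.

Minimum total cost: 57

For any fixed open set, each office goes to its cheapest open site; total = fixed + service.
{S1, S4}: C1→S1 2, C2→S4 7, C3→S1 11, C4→S4 6, C5→S4 4, C6→S1 3, C7→S1 3, C8→S1 4. Service 40; fixed 17; total 57.
{S1, S2, S4}: service 39 + fixed 24 = 63
{S1}: service 58 + fixed 7 = 65
{S1, S2, S3, S4}: service 34 + fixed 39 = 73
(All 15 nonempty subsets were checked; S1 and S4 is lowest.)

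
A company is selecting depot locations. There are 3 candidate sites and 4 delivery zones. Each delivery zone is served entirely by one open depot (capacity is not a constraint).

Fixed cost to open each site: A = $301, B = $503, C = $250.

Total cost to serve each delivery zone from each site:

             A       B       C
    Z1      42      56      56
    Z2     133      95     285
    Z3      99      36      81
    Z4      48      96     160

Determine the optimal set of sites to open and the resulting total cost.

Open A only; minimum total cost 623.

For any fixed open set, each delivery zone goes to its cheapest open site; total = fixed + service.
{A}: Z1→A 42, Z2→A 133, Z3→A 99, Z4→A 48. Service 322; fixed 301; total 623.
{B}: Z1→B 56, Z2→B 95, Z3→B 36, Z4→B 96. Service 283; fixed 503; total 786.
{C}: Z1→C 56, Z2→C 285, Z3→C 81, Z4→C 160. Service 582; fixed 250; total 832.
{A, B, C}: service 221 + fixed 1054 = 1275
(All 7 nonempty subsets were checked; A only is lowest.)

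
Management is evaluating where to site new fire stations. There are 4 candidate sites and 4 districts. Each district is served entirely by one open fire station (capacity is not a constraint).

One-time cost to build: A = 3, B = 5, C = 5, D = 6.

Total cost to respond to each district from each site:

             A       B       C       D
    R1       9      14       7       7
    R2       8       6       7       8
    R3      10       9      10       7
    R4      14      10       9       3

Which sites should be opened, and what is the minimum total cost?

Open D only; minimum total cost 31.

For any fixed open set, each district goes to its cheapest open site; total = fixed + service.
{D}: R1→D 7, R2→D 8, R3→D 7, R4→D 3. Service 25; fixed 6; total 31.
{A, D}: R1→D 7, R2→A 8, R3→D 7, R4→D 3. Service 25; fixed 9; total 34.
{B, D}: service 23 + fixed 11 = 34
{A, B, C, D}: service 23 + fixed 19 = 42
(All 15 nonempty subsets were checked; D only is lowest.)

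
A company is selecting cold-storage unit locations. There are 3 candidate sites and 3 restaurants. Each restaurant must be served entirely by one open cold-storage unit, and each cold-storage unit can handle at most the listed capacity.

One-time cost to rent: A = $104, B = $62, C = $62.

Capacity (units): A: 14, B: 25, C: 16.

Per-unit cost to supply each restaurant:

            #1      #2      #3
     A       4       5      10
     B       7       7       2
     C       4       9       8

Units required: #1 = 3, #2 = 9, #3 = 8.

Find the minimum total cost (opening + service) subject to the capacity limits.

Minimum total cost: 162

Open {B}: #1→B 7·3=21, #2→B 7·9=63, #3→B 2·8=16.
Loads: B carries 20/25. Service 100; fixed 62; total 162.
Next best feasible plan costs 215.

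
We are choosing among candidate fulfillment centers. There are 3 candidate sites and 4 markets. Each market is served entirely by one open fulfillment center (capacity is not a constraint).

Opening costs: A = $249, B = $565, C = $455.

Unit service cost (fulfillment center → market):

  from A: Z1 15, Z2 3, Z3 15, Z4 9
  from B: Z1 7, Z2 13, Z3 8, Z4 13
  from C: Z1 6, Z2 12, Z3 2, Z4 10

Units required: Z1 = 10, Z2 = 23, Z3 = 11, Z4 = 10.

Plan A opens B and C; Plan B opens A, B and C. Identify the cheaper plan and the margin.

Plan A: {B, C}: Z1→C 6·10=60, Z2→C 12·23=276, Z3→C 2·11=22, Z4→C 10·10=100. Service 458; fixed 1020; total 1478.
Plan B: {A, B, C}: Z1→C 6·10=60, Z2→A 3·23=69, Z3→C 2·11=22, Z4→A 9·10=90. Service 241; fixed 1269; total 1510.
Difference: |1478 − 1510| = 32.

Plan A is cheaper by 32.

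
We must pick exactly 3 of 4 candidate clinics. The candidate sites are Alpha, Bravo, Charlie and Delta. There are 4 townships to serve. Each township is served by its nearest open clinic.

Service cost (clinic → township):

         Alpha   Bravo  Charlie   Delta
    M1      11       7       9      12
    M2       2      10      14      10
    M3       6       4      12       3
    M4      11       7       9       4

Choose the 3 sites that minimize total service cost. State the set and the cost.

With exactly 3 open, each township uses its cheapest among the chosen.
{Alpha, Bravo, Delta}: M1→Bravo 7, M2→Alpha 2, M3→Delta 3, M4→Delta 4. Service cost 16.
{Alpha, Charlie, Delta}: service cost 18
{Alpha, Bravo, Charlie}: service cost 20
Among all 4 size-3 choices, {Alpha, Bravo, Delta} is lowest.

Choose Alpha, Bravo and Delta; total service cost 16.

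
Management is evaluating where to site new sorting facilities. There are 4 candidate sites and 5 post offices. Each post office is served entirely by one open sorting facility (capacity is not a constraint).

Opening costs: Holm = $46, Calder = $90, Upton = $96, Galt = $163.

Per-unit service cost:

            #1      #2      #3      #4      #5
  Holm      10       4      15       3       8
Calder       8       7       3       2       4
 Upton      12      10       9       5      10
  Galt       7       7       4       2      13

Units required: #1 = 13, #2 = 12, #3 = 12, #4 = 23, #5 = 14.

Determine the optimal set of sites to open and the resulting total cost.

Open Calder only; minimum total cost 416.

For any fixed open set, each post office goes to its cheapest open site; total = fixed + service.
{Calder}: #1→Calder 8·13=104, #2→Calder 7·12=84, #3→Calder 3·12=36, #4→Calder 2·23=46, #5→Calder 4·14=56. Service 326; fixed 90; total 416.
{Holm, Calder}: #1→Calder 8·13=104, #2→Holm 4·12=48, #3→Calder 3·12=36, #4→Calder 2·23=46, #5→Calder 4·14=56. Service 290; fixed 136; total 426.
{Calder, Upton}: #1→Calder 8·13=104, #2→Calder 7·12=84, #3→Calder 3·12=36, #4→Calder 2·23=46, #5→Calder 4·14=56. Service 326; fixed 186; total 512.
{Holm, Calder, Upton, Galt}: service 277 + fixed 395 = 672
(All 15 nonempty subsets were checked; Calder only is lowest.)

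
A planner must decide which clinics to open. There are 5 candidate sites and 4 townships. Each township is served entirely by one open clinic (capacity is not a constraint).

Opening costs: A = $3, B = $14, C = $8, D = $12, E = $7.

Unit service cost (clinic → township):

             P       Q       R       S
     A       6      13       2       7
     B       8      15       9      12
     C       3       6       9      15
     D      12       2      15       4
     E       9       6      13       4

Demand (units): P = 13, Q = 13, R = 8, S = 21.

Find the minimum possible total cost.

Minimum total cost: 188

For any fixed open set, each township goes to its cheapest open site; total = fixed + service.
{A, C, D}: P→C 3·13=39, Q→D 2·13=26, R→A 2·8=16, S→D 4·21=84. Service 165; fixed 23; total 188.
{A, C, D, E}: service 165 + fixed 30 = 195
{A, B, C, D}: service 165 + fixed 37 = 202
{A, B, C, D, E}: P→C 3·13=39, Q→D 2·13=26, R→A 2·8=16, S→D 4·21=84. Service 165; fixed 44; total 209.
No other subset beats 188.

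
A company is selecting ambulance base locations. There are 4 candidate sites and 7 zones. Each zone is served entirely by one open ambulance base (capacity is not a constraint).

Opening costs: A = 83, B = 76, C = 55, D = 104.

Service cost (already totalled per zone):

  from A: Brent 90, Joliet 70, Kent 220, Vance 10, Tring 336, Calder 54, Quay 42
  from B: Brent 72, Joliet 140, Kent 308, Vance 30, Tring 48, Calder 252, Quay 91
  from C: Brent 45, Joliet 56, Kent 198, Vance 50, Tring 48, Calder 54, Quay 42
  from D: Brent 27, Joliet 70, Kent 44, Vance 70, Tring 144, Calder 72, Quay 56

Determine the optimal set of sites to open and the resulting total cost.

For any fixed open set, each zone goes to its cheapest open site; total = fixed + service.
{C, D}: Brent→D 27, Joliet→C 56, Kent→D 44, Vance→C 50, Tring→C 48, Calder→C 54, Quay→C 42. Service 321; fixed 159; total 480.
{A, C, D}: Brent→D 27, Joliet→C 56, Kent→D 44, Vance→A 10, Tring→C 48, Calder→A 54, Quay→A 42. Service 281; fixed 242; total 523.
{B, D}: Brent→D 27, Joliet→D 70, Kent→D 44, Vance→B 30, Tring→B 48, Calder→D 72, Quay→D 56. Service 347; fixed 180; total 527.
{A, B, C, D}: service 281 + fixed 318 = 599
No other subset beats 480.

Open C and D; minimum total cost 480.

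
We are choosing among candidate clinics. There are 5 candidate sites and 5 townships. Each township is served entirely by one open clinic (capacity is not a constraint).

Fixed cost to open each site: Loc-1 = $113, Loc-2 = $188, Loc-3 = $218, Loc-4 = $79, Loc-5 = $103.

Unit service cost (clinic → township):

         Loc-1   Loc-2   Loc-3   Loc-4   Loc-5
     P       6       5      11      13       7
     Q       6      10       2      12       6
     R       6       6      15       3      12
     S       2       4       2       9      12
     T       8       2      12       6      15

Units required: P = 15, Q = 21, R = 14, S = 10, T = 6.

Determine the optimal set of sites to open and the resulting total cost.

For any fixed open set, each township goes to its cheapest open site; total = fixed + service.
{Loc-1}: P→Loc-1 6·15=90, Q→Loc-1 6·21=126, R→Loc-1 6·14=84, S→Loc-1 2·10=20, T→Loc-1 8·6=48. Service 368; fixed 113; total 481.
{Loc-1, Loc-4}: P→Loc-1 6·15=90, Q→Loc-1 6·21=126, R→Loc-4 3·14=42, S→Loc-1 2·10=20, T→Loc-4 6·6=36. Service 314; fixed 192; total 506.
{Loc-4, Loc-5}: P→Loc-5 7·15=105, Q→Loc-5 6·21=126, R→Loc-4 3·14=42, S→Loc-4 9·10=90, T→Loc-4 6·6=36. Service 399; fixed 182; total 581.
{Loc-1, Loc-2, Loc-3, Loc-4, Loc-5}: service 191 + fixed 701 = 892
No other subset beats 481.

Open Loc-1 only; minimum total cost 481.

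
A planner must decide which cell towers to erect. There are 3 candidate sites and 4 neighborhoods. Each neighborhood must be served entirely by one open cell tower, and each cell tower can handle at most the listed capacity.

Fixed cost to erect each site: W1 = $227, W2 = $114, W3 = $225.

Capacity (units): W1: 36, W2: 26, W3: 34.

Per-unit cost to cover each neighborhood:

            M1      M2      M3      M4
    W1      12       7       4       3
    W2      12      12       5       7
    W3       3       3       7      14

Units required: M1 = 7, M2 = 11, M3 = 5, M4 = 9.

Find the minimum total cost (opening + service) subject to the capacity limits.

Open {W1}: M1→W1 12·7=84, M2→W1 7·11=77, M3→W1 4·5=20, M4→W1 3·9=27.
Loads: W1 carries 32/36. Service 208; fixed 227; total 435.
Next best feasible plan costs 440.

Minimum total cost: 435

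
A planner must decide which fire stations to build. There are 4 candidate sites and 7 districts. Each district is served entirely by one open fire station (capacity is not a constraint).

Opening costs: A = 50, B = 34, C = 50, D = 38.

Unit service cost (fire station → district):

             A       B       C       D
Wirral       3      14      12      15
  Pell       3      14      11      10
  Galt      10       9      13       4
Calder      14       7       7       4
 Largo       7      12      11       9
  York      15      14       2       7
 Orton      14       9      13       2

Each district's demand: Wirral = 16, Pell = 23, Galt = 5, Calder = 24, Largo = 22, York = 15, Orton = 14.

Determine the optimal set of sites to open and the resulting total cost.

For any fixed open set, each district goes to its cheapest open site; total = fixed + service.
{A, C, D}: Wirral→A 3·16=48, Pell→A 3·23=69, Galt→D 4·5=20, Calder→D 4·24=96, Largo→A 7·22=154, York→C 2·15=30, Orton→D 2·14=28. Service 445; fixed 138; total 583.
{A, D}: service 520 + fixed 88 = 608
{A, B, C, D}: Wirral→A 3·16=48, Pell→A 3·23=69, Galt→D 4·5=20, Calder→D 4·24=96, Largo→A 7·22=154, York→C 2·15=30, Orton→D 2·14=28. Service 445; fixed 172; total 617.
{B}: service 1359 + fixed 34 = 1393
No other subset beats 583.

Open A, C and D; minimum total cost 583.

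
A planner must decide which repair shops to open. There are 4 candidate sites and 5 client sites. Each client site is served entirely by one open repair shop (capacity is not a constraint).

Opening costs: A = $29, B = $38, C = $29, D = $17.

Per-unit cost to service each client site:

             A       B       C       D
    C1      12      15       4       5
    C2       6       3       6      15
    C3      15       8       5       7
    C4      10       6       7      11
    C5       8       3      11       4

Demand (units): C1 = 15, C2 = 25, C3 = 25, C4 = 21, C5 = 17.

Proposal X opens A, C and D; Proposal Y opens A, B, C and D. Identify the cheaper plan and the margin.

Proposal Y is cheaper by 75.

Proposal X: {A, C, D}: C1→C 4·15=60, C2→A 6·25=150, C3→C 5·25=125, C4→C 7·21=147, C5→D 4·17=68. Service 550; fixed 75; total 625.
Proposal Y: {A, B, C, D}: C1→C 4·15=60, C2→B 3·25=75, C3→C 5·25=125, C4→B 6·21=126, C5→B 3·17=51. Service 437; fixed 113; total 550.
Difference: |625 − 550| = 75.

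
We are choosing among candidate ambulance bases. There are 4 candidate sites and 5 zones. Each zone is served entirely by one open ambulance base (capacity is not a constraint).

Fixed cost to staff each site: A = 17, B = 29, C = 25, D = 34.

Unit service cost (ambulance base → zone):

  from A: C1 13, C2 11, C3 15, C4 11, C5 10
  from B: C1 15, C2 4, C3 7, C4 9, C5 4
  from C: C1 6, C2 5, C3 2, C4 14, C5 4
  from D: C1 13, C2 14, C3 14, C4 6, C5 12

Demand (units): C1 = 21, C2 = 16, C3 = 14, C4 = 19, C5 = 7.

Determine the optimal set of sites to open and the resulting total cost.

For any fixed open set, each zone goes to its cheapest open site; total = fixed + service.
{C, D}: C1→C 6·21=126, C2→C 5·16=80, C3→C 2·14=28, C4→D 6·19=114, C5→C 4·7=28. Service 376; fixed 59; total 435.
{B, C, D}: C1→C 6·21=126, C2→B 4·16=64, C3→C 2·14=28, C4→D 6·19=114, C5→B 4·7=28. Service 360; fixed 88; total 448.
{A, C, D}: C1→C 6·21=126, C2→C 5·16=80, C3→C 2·14=28, C4→D 6·19=114, C5→C 4·7=28. Service 376; fixed 76; total 452.
{A, B, C, D}: C1→C 6·21=126, C2→B 4·16=64, C3→C 2·14=28, C4→D 6·19=114, C5→B 4·7=28. Service 360; fixed 105; total 465.
(All 15 nonempty subsets were checked; C and D is lowest.)

Open C and D; minimum total cost 435.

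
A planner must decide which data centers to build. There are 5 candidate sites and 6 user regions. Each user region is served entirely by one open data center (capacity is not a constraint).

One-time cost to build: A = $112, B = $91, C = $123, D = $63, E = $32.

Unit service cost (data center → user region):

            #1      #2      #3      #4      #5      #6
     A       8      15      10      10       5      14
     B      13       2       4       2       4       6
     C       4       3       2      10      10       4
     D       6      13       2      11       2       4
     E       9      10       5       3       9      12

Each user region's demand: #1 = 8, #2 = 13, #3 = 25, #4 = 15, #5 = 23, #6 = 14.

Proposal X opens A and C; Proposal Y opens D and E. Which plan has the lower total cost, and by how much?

Proposal X: {A, C}: #1→C 4·8=32, #2→C 3·13=39, #3→C 2·25=50, #4→A 10·15=150, #5→A 5·23=115, #6→C 4·14=56. Service 442; fixed 235; total 677.
Proposal Y: {D, E}: #1→D 6·8=48, #2→E 10·13=130, #3→D 2·25=50, #4→E 3·15=45, #5→D 2·23=46, #6→D 4·14=56. Service 375; fixed 95; total 470.
Difference: |677 − 470| = 207.

Proposal Y is cheaper by 207.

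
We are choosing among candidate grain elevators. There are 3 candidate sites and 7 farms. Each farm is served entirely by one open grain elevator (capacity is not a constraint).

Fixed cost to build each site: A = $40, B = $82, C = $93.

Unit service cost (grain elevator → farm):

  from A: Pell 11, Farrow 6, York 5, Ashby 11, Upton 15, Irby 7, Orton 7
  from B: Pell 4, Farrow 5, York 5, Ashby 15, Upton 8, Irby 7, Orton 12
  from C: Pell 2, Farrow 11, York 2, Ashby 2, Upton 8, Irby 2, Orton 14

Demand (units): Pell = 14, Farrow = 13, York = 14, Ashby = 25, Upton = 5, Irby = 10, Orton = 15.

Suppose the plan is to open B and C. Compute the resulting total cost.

Each farm is assigned to its cheapest site among the open ones.
{B, C}: Pell→C 2·14=28, Farrow→B 5·13=65, York→C 2·14=28, Ashby→C 2·25=50, Upton→B 8·5=40, Irby→C 2·10=20, Orton→B 12·15=180. Service 411; fixed 175; total 586.

Total cost: 586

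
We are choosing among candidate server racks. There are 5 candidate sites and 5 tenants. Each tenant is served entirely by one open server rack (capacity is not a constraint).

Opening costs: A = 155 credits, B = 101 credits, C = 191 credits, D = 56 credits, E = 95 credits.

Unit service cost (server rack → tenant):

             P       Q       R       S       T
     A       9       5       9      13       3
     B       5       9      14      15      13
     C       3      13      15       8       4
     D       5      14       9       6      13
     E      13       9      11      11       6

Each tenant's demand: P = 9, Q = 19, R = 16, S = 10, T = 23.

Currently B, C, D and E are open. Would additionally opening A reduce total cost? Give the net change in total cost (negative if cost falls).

Current service cost with {B, C, D, E}: 494.
Adding A: each tenant re-picks its cheapest; new service cost 395, saving 99.
Extra fixed cost: 155. Net change = 155 − 99 = 56.
(Totals: 937 → 993.)

No — net change +56 (cost rises by 56).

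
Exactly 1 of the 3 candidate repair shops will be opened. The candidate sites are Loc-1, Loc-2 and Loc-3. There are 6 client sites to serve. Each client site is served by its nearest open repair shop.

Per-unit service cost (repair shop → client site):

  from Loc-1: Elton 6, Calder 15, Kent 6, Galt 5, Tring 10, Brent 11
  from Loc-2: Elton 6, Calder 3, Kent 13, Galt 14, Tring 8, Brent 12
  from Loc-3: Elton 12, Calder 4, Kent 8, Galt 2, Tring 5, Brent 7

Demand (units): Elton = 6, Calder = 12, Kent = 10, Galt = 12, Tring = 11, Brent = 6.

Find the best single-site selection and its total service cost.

Choose Loc-3 only; total service cost 321.

With exactly 1 open, each client site uses its cheapest among the chosen.
{Loc-3}: Elton→Loc-3 12·6=72, Calder→Loc-3 4·12=48, Kent→Loc-3 8·10=80, Galt→Loc-3 2·12=24, Tring→Loc-3 5·11=55, Brent→Loc-3 7·6=42. Service cost 321.
{Loc-1}: service cost 512
{Loc-2}: service cost 530
Among all 3 size-1 choices, {Loc-3} is lowest.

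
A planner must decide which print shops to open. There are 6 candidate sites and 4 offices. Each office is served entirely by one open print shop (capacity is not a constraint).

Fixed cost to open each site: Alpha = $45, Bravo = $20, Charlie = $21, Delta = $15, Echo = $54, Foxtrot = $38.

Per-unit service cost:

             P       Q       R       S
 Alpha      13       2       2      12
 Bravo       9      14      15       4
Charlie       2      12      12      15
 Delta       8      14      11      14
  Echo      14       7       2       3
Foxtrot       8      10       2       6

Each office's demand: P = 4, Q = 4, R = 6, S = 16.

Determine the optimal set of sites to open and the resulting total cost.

For any fixed open set, each office goes to its cheapest open site; total = fixed + service.
{Charlie, Echo}: P→Charlie 2·4=8, Q→Echo 7·4=28, R→Echo 2·6=12, S→Echo 3·16=48. Service 96; fixed 75; total 171.
{Alpha, Bravo, Charlie}: P→Charlie 2·4=8, Q→Alpha 2·4=8, R→Alpha 2·6=12, S→Bravo 4·16=64. Service 92; fixed 86; total 178.
{Alpha, Bravo}: P→Bravo 9·4=36, Q→Alpha 2·4=8, R→Alpha 2·6=12, S→Bravo 4·16=64. Service 120; fixed 65; total 185.
{Alpha, Bravo, Charlie, Delta, Echo, Foxtrot}: service 76 + fixed 193 = 269
No other subset beats 171.

Open Charlie and Echo; minimum total cost 171.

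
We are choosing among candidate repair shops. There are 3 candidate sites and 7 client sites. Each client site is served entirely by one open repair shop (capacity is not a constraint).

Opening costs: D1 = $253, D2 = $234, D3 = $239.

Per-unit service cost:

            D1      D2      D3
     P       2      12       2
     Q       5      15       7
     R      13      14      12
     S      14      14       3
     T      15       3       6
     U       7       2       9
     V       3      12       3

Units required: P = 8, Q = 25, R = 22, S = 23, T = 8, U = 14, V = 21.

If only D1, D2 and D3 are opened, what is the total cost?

Total cost: 1315

Each client site is assigned to its cheapest site among the open ones.
{D1, D2, D3}: P→D1 2·8=16, Q→D1 5·25=125, R→D3 12·22=264, S→D3 3·23=69, T→D2 3·8=24, U→D2 2·14=28, V→D1 3·21=63. Service 589; fixed 726; total 1315.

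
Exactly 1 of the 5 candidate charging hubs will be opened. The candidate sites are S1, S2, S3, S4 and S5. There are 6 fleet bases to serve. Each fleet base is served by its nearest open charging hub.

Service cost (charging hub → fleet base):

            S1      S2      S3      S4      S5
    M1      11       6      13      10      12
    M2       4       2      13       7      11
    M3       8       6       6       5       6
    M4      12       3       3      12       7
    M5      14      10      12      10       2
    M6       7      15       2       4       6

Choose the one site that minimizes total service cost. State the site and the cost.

Choose S2 only; total service cost 42.

With exactly 1 open, each fleet base uses its cheapest among the chosen.
{S2}: M1→S2 6, M2→S2 2, M3→S2 6, M4→S2 3, M5→S2 10, M6→S2 15. Service cost 42.
{S5}: service cost 44
{S4}: service cost 48
Among all 5 size-1 choices, {S2} is lowest.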